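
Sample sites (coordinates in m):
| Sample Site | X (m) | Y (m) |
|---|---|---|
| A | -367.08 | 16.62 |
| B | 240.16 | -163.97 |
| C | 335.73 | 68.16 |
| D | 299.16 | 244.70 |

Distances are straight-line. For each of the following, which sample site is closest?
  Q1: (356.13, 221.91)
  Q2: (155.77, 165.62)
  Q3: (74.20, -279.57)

Q1→D; Q2→D; Q3→B

Q1 at (356.13, 221.91):
  A: 751.78 m
  B: 402.93 m
  C: 155.10 m
  D: 61.36 m
  → nearest: D (61.36 m)
Q2 at (155.77, 165.62):
  A: 543.67 m
  B: 340.22 m
  C: 204.66 m
  D: 163.75 m
  → nearest: D (163.75 m)
Q3 at (74.20, -279.57):
  A: 531.47 m
  B: 202.25 m
  C: 435.10 m
  D: 570.50 m
  → nearest: B (202.25 m)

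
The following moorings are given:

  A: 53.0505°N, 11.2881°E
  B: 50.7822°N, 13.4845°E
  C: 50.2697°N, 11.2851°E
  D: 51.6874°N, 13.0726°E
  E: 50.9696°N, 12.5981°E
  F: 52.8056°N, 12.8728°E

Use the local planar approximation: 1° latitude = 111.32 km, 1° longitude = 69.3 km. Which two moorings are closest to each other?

B and E

Pairwise distances:
A–B: 294.8354 km
A–C: 309.5587 km
A–D: 195.7508 km
A–E: 248.7998 km
A–F: 113.1530 km
B–C: 162.7460 km
B–D: 104.7318 km
B–E: 64.8732 km
B–F: 229.1991 km
C–D: 200.6274 km
C–E: 119.7905 km
C–F: 302.9807 km
D–E: 86.4070 km
D–F: 125.2457 km
E–F: 205.2682 km
Closest pair: B–E at 64.8732 km.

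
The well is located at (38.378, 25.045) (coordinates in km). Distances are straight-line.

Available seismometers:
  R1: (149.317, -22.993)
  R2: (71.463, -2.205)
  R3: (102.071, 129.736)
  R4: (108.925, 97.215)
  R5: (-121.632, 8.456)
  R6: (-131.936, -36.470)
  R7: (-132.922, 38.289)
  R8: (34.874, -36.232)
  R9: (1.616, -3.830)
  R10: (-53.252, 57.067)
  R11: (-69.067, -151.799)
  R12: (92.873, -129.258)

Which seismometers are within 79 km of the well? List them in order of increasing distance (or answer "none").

Distances from (38.378, 25.045):
R1: 120.893 km
R2: 42.862 km
R3: 122.544 km
R4: 100.923 km
R5: 160.868 km
R6: 181.083 km
R7: 171.811 km
R8: 61.377 km
R9: 46.746 km
R10: 97.064 km
R11: 206.926 km
R12: 163.643 km
Threshold 79 km: R2 (42.862 km), R9 (46.746 km), R8 (61.377 km) are within range.

R2, R9, R8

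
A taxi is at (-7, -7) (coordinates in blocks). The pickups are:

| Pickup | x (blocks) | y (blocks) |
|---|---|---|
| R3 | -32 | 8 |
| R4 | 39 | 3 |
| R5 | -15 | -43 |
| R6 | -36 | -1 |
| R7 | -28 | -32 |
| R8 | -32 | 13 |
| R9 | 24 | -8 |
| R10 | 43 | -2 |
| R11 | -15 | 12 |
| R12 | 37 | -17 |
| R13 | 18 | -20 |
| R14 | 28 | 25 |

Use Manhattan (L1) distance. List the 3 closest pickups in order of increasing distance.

R11, R9, R6

Distances from (-7, -7):
R3: 40 blocks
R4: 56 blocks
R5: 44 blocks
R6: 35 blocks
R7: 46 blocks
R8: 45 blocks
R9: 32 blocks
R10: 55 blocks
R11: 27 blocks
R12: 54 blocks
R13: 38 blocks
R14: 67 blocks
Sorted: R11 (27 blocks) < R9 (32 blocks) < R6 (35 blocks) < R13 (38 blocks) < R3 (40 blocks) < …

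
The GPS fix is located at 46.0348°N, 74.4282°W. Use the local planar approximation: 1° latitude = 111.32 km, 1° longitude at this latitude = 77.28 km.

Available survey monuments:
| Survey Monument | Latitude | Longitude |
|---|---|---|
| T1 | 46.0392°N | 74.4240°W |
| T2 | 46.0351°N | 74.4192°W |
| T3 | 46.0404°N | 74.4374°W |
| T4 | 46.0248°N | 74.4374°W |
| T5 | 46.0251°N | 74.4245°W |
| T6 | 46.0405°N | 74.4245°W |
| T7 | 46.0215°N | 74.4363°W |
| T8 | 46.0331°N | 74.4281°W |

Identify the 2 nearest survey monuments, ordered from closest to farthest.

T8, T1

Distances from 46.0348°N, 74.4282°W:
T1: √((0.0044·111.32)² + (0.0042·77.28)²) = √(0.239912 + 0.105350) = 0.5876 km
T2: √((0.0003·111.32)² + (0.0090·77.28)²) = √(0.001115 + 0.483748) = 0.6963 km
T3: √((0.0056·111.32)² + (-0.0092·77.28)²) = √(0.388618 + 0.505487) = 0.9456 km
T4: √((-0.0100·111.32)² + (-0.0092·77.28)²) = √(1.239214 + 0.505487) = 1.3209 km
T5: √((-0.0097·111.32)² + (0.0037·77.28)²) = √(1.165977 + 0.081759) = 1.1170 km
T6: √((0.0057·111.32)² + (0.0037·77.28)²) = √(0.402621 + 0.081759) = 0.6960 km
T7: √((-0.0133·111.32)² + (-0.0081·77.28)²) = √(2.192046 + 0.391836) = 1.6074 km
T8: √((-0.0017·111.32)² + (0.0001·77.28)²) = √(0.035813 + 0.000060) = 0.1894 km
Sorted: T8 (0.1894 km) < T1 (0.5876 km) < T6 (0.6960 km) < T2 (0.6963 km) < …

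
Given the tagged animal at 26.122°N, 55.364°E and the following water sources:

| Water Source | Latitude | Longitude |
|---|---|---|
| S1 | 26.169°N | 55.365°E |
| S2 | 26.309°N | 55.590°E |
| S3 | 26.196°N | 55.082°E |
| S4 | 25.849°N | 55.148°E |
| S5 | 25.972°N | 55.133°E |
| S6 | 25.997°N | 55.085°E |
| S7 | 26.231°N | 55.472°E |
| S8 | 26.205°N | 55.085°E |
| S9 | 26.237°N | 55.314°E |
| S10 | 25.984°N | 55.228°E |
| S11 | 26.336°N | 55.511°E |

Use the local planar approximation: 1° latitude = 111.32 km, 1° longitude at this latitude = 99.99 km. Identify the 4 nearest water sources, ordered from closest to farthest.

S1, S9, S7, S10

Distances from 26.122°N, 55.364°E:
S1: √((0.047·111.32)² + (0.001·99.99)²) = √(27.37424 + 0.01000) = 5.233 km
S2: √((0.187·111.32)² + (0.226·99.99)²) = √(433.34083 + 510.65785) = 30.725 km
S3: √((0.074·111.32)² + (-0.282·99.99)²) = √(67.85937 + 795.08096) = 29.376 km
S4: √((-0.273·111.32)² + (-0.216·99.99)²) = √(923.57398 + 466.46669) = 37.283 km
S5: √((-0.150·111.32)² + (-0.231·99.99)²) = √(278.82320 + 533.50328) = 28.501 km
S6: √((-0.125·111.32)² + (-0.279·99.99)²) = √(193.62722 + 778.25433) = 31.175 km
S7: √((0.109·111.32)² + (0.108·99.99)²) = √(147.23104 + 116.61667) = 16.243 km
S8: √((0.083·111.32)² + (-0.279·99.99)²) = √(85.36947 + 778.25433) = 29.387 km
S9: √((0.115·111.32)² + (-0.050·99.99)²) = √(163.88608 + 24.99500) = 13.743 km
S10: √((-0.138·111.32)² + (-0.136·99.99)²) = √(235.99596 + 184.92301) = 20.516 km
S11: √((0.214·111.32)² + (0.147·99.99)²) = √(567.51055 + 216.04678) = 27.992 km
Sorted: S1 (5.233 km) < S9 (13.743 km) < S7 (16.243 km) < S10 (20.516 km) < S11 (27.992 km) < S5 (28.501 km) < …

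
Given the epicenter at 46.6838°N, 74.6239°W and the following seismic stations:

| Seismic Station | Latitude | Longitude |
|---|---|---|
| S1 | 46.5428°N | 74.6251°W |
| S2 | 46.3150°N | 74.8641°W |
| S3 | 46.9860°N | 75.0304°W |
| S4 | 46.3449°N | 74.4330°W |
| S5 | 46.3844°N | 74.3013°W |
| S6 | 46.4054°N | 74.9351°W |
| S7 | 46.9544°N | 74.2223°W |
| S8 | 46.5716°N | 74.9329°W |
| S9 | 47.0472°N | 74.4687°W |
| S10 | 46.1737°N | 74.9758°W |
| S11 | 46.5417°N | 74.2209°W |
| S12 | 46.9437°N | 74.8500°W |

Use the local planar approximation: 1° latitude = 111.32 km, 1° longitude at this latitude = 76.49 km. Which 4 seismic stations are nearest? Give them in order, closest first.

S1, S8, S12, S11

Distances from 46.6838°N, 74.6239°W:
S1: √((-0.1410·111.32)² + (-0.0012·76.49)²) = √(246.368183 + 0.008425) = 15.6964 km
S2: √((-0.3688·111.32)² + (-0.2402·76.49)²) = √(1685.497917 + 337.563381) = 44.9785 km
S3: √((0.3022·111.32)² + (-0.4065·76.49)²) = √(1131.710422 + 966.786153) = 45.8094 km
S4: √((-0.3389·111.32)² + (0.1909·76.49)²) = √(1423.277333 + 213.216681) = 40.4536 km
S5: √((-0.2994·111.32)² + (0.3226·76.49)²) = √(1110.836106 + 608.888887) = 41.4696 km
S6: √((-0.2784·111.32)² + (-0.3112·76.49)²) = √(960.472328 + 566.615562) = 39.0780 km
S7: √((0.2706·111.32)² + (0.4016·76.49)²) = √(907.406696 + 943.619116) = 43.0235 km
S8: √((-0.1122·111.32)² + (-0.3090·76.49)²) = √(156.002698 + 558.632606) = 26.7327 km
S9: √((0.3634·111.32)² + (0.1552·76.49)²) = √(1636.500873 + 140.926529) = 42.1595 km
S10: √((-0.5101·111.32)² + (-0.3519·76.49)²) = √(3224.460361 + 724.515791) = 62.8409 km
S11: √((-0.1421·111.32)² + (0.4030·76.49)²) = √(250.227220 + 950.209601) = 34.6473 km
S12: √((0.2599·111.32)² + (-0.2261·76.49)²) = √(837.064559 + 299.095891) = 33.7070 km
Sorted: S1 (15.6964 km) < S8 (26.7327 km) < S12 (33.7070 km) < S11 (34.6473 km) < S6 (39.0780 km) < S4 (40.4536 km) < …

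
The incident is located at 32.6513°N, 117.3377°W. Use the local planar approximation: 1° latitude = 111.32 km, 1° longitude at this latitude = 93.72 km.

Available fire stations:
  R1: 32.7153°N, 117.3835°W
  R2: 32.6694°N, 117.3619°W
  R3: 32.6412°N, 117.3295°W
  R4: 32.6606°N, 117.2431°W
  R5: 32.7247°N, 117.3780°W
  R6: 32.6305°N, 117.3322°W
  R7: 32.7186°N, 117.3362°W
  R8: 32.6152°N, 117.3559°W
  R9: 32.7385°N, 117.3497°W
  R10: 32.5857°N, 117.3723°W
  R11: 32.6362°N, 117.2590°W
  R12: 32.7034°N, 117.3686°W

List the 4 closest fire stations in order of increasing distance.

R3, R6, R2, R8

Distances from 32.6513°N, 117.3377°W:
R1: √((0.0640·111.32)² + (-0.0458·93.72)²) = √(50.758215 + 18.424492) = 8.3176 km
R2: √((0.0181·111.32)² + (-0.0242·93.72)²) = √(4.059790 + 5.143933) = 3.0338 km
R3: √((-0.0101·111.32)² + (0.0082·93.72)²) = √(1.264122 + 0.590598) = 1.3619 km
R4: √((0.0093·111.32)² + (0.0946·93.72)²) = √(1.071796 + 78.604396) = 8.9262 km
R5: √((0.0734·111.32)² + (-0.0403·93.72)²) = √(66.763411 + 14.265094) = 9.0016 km
R6: √((-0.0208·111.32)² + (0.0055·93.72)²) = √(5.361336 + 0.265699) = 2.3721 km
R7: √((0.0673·111.32)² + (0.0015·93.72)²) = √(56.127607 + 0.019763) = 7.4932 km
R8: √((-0.0361·111.32)² + (-0.0182·93.72)²) = √(16.149564 + 2.909426) = 4.3657 km
R9: √((0.0872·111.32)² + (-0.0120·93.72)²) = √(94.227868 + 1.264815) = 9.7720 km
R10: √((-0.0656·111.32)² + (-0.0346·93.72)²) = √(53.327850 + 10.515181) = 7.9902 km
R11: √((-0.0151·111.32)² + (0.0787·93.72)²) = √(2.825532 + 54.401895) = 7.5649 km
R12: √((0.0521·111.32)² + (-0.0309·93.72)²) = √(33.637355 + 8.386515) = 6.4826 km
Sorted: R3 (1.3619 km) < R6 (2.3721 km) < R2 (3.0338 km) < R8 (4.3657 km) < R12 (6.4826 km) < R7 (7.4932 km) < …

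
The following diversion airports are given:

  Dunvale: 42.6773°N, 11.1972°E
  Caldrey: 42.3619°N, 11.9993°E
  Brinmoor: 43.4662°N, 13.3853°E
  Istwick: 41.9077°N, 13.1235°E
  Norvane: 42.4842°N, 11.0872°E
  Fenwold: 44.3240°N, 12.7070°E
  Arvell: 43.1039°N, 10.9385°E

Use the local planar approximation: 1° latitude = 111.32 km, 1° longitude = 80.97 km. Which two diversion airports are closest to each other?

Dunvale and Norvane

Pairwise distances:
Dunvale–Norvane: 23.2681 km
Dunvale–Arvell: 51.9037 km
Norvane–Arvell: 70.0278 km
Dunvale–Caldrey: 73.8290 km
Caldrey–Norvane: 75.0971 km
Caldrey–Istwick: 104.1263 km
Brinmoor–Fenwold: 110.1581 km
Caldrey–Arvell: 119.1649 km
Caldrey–Brinmoor: 166.4520 km
Brinmoor–Istwick: 174.7824 km
Istwick–Norvane: 176.9285 km
Dunvale–Istwick: 177.9525 km
Fenwold–Arvell: 197.3637 km
Dunvale–Brinmoor: 197.7417 km
Brinmoor–Arvell: 202.1809 km
Brinmoor–Norvane: 215.8118 km
Dunvale–Fenwold: 220.3349 km
Istwick–Arvell: 221.4325 km
Caldrey–Fenwold: 225.8125 km
Norvane–Fenwold: 243.2024 km
Istwick–Fenwold: 271.0884 km
Closest pair: Dunvale–Norvane at 23.2681 km.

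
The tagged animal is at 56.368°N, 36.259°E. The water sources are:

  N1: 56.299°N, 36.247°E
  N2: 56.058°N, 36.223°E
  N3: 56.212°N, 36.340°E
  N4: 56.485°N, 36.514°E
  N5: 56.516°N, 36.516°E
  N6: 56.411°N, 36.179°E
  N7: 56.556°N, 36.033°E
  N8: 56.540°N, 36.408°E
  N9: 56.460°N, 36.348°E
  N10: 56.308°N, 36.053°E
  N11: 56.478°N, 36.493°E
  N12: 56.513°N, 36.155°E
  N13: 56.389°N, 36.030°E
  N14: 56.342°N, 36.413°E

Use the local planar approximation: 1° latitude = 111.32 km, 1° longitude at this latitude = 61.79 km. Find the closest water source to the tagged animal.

N6

Distances from 56.368°N, 36.259°E:
N1: 7.717 km
N2: 34.581 km
N3: 18.073 km
N4: 20.443 km
N5: 22.883 km
N6: 6.881 km
N7: 25.159 km
N8: 21.246 km
N9: 11.625 km
N10: 14.375 km
N11: 18.947 km
N12: 17.374 km
N13: 14.342 km
N14: 9.946 km
Minimum: N6 at 6.881 km.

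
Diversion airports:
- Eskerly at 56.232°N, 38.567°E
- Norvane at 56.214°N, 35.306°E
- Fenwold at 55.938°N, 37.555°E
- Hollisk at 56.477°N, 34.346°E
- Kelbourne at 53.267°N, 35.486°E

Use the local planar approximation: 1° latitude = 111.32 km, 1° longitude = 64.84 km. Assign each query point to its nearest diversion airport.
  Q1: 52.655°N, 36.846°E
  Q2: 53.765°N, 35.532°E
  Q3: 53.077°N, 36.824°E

Q1 at 52.655°N, 36.846°E:
  Eskerly: √((3.577·111.32)² + (1.721·64.84)²) = √(158556.58217 + 12452.24776) = 413.532 km
  Norvane: √((3.559·111.32)² + (-1.540·64.84)²) = √(156964.83626 + 9970.74143) = 408.578 km
  Fenwold: √((3.283·111.32)² + (0.709·64.84)²) = √(133563.61369 + 2113.38433) = 368.344 km
  Hollisk: √((3.822·111.32)² + (-2.500·64.84)²) = √(181020.50026 + 26276.41000) = 455.299 km
  Kelbourne: √((0.612·111.32)² + (-1.360·64.84)²) = √(4641.40258 + 7776.13567) = 111.434 km
  → nearest: Kelbourne (111.434 km)
Q2 at 53.765°N, 35.532°E:
  Eskerly: √((2.467·111.32)² + (3.035·64.84)²) = √(75419.68155 + 38726.06795) = 337.855 km
  Norvane: √((2.449·111.32)² + (-0.226·64.84)²) = √(74323.12565 + 214.73503) = 273.016 km
  Fenwold: √((2.173·111.32)² + (2.023·64.84)²) = √(58514.81657 + 17205.91519) = 275.174 km
  Hollisk: √((2.712·111.32)² + (-1.186·64.84)²) = √(91143.51339 + 5913.64691) = 311.540 km
  Kelbourne: √((-0.498·111.32)² + (-0.046·64.84)²) = √(3073.30088 + 8.89614) = 55.518 km
  → nearest: Kelbourne (55.518 km)
Q3 at 53.077°N, 36.824°E:
  Eskerly: √((3.155·111.32)² + (1.743·64.84)²) = √(123351.69525 + 12772.64338) = 368.950 km
  Norvane: √((3.137·111.32)² + (-1.518·64.84)²) = √(121948.21077 + 9687.89795) = 362.817 km
  Fenwold: √((2.861·111.32)² + (0.731·64.84)²) = √(101433.66342 + 2246.57420) = 321.994 km
  Hollisk: √((3.400·111.32)² + (-2.478·64.84)²) = √(143253.16614 + 25815.98003) = 411.180 km
  Kelbourne: √((0.190·111.32)² + (-1.338·64.84)²) = √(447.35634 + 7526.58966) = 89.297 km
  → nearest: Kelbourne (89.297 km)

Q1→Kelbourne; Q2→Kelbourne; Q3→Kelbourne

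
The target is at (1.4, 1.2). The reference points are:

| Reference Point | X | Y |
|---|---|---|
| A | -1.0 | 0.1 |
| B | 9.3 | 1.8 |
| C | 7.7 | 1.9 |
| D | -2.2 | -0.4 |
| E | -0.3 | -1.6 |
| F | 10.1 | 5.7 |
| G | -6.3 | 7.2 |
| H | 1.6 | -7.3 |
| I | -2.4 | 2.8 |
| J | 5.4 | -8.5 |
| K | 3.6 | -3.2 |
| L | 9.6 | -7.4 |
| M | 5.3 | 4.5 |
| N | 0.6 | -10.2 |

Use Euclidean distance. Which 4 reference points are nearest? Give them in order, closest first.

A, E, D, I

Distances from (1.4, 1.2):
A: 2.64
B: 7.92
C: 6.34
D: 3.94
E: 3.28
F: 9.79
G: 9.76
H: 8.50
I: 4.12
J: 10.49
K: 4.92
L: 11.88
M: 5.11
N: 11.43
Sorted: A (2.64) < E (3.28) < D (3.94) < I (4.12) < K (4.92) < M (5.11) < …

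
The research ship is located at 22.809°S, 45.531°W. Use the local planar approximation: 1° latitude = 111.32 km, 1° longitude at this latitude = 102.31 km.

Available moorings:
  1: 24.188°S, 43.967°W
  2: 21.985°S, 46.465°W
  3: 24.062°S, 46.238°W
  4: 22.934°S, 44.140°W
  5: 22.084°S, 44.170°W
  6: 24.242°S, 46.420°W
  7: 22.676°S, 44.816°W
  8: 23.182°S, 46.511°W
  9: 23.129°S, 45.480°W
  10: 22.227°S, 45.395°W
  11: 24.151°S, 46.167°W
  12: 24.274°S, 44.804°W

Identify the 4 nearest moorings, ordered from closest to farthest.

9, 10, 7, 8

Distances from 22.809°S, 45.531°W:
1: √((-1.379·111.32)² + (1.564·102.31)²) = √(23565.40607 + 25604.10896) = 221.742 km
2: √((0.824·111.32)² + (-0.934·102.31)²) = √(8413.96728 + 9131.24345) = 132.458 km
3: √((-1.253·111.32)² + (-0.707·102.31)²) = √(19455.77510 + 5232.08748) = 157.124 km
4: √((-0.125·111.32)² + (1.391·102.31)²) = √(193.62722 + 20253.04974) = 142.992 km
5: √((0.725·111.32)² + (1.361·102.31)²) = √(6513.61985 + 19388.86647) = 160.942 km
6: √((-1.433·111.32)² + (-0.889·102.31)²) = √(25447.12810 + 8272.55553) = 183.629 km
7: √((0.133·111.32)² + (0.715·102.31)²) = √(219.20461 + 5351.16390) = 74.635 km
8: √((-0.373·111.32)² + (-0.980·102.31)²) = √(1724.10638 + 10052.82959) = 108.522 km
9: √((-0.320·111.32)² + (0.051·102.31)²) = √(1268.95538 + 27.22554) = 36.003 km
10: √((0.582·111.32)² + (0.136·102.31)²) = √(4197.51604 + 193.60385) = 66.266 km
11: √((-1.342·111.32)² + (-0.636·102.31)²) = √(22317.80235 + 4233.99558) = 162.947 km
12: √((-1.465·111.32)² + (0.727·102.31)²) = √(26596.32582 + 5532.29068) = 179.245 km
Sorted: 9 (36.003 km) < 10 (66.266 km) < 7 (74.635 km) < 8 (108.522 km) < 2 (132.458 km) < 4 (142.992 km) < …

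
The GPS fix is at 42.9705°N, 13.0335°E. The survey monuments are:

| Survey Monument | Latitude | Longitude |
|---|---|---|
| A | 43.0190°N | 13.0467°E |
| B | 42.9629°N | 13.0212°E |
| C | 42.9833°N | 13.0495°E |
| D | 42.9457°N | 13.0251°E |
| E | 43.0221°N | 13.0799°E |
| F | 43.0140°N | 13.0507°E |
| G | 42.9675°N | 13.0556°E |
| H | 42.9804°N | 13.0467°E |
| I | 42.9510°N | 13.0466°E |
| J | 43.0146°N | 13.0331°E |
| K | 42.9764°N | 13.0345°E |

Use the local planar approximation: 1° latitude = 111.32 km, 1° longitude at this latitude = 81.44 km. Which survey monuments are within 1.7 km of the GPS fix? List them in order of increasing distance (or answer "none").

K, B, H

Distances from 42.9705°N, 13.0335°E:
A: √((0.0485·111.32)² + (0.0132·81.44)²) = √(29.149417 + 1.155642) = 5.5050 km
B: √((-0.0076·111.32)² + (-0.0123·81.44)²) = √(0.715770 + 1.003427) = 1.3112 km
C: √((0.0128·111.32)² + (0.0160·81.44)²) = √(2.030329 + 1.697913) = 1.9309 km
D: √((-0.0248·111.32)² + (-0.0084·81.44)²) = √(7.621663 + 0.467987) = 2.8442 km
E: √((0.0516·111.32)² + (0.0464·81.44)²) = √(32.994823 + 14.279450) = 6.8756 km
F: √((0.0435·111.32)² + (0.0172·81.44)²) = √(23.449031 + 1.962151) = 5.0410 km
G: √((-0.0030·111.32)² + (0.0221·81.44)²) = √(0.111529 + 3.239366) = 1.8305 km
H: √((0.0099·111.32)² + (0.0132·81.44)²) = √(1.214554 + 1.155642) = 1.5395 km
I: √((-0.0195·111.32)² + (0.0131·81.44)²) = √(4.712112 + 1.138199) = 2.4187 km
J: √((0.0441·111.32)² + (-0.0004·81.44)²) = √(24.100362 + 0.001061) = 4.9093 km
K: √((0.0059·111.32)² + (0.0010·81.44)²) = √(0.431370 + 0.006632) = 0.6618 km
Threshold 1.7 km: K (0.6618 km), B (1.3112 km), H (1.5395 km) are within range.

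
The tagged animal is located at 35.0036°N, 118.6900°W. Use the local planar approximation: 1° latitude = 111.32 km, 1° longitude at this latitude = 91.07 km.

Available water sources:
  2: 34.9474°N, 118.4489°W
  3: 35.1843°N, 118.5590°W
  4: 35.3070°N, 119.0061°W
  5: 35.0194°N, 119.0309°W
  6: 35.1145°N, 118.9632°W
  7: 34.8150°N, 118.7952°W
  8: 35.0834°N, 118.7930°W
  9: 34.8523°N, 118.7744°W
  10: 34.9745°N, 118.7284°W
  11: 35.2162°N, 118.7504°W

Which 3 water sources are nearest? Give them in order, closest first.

Distances from 35.0036°N, 118.6900°W:
2: √((-0.0562·111.32)² + (0.2411·91.07)²) = √(39.139838 + 482.108839) = 22.8309 km
3: √((0.1807·111.32)² + (0.1310·91.07)²) = √(404.634306 + 142.328956) = 23.3872 km
4: √((0.3034·111.32)² + (-0.3161·91.07)²) = √(1140.716040 + 828.704438) = 44.3782 km
5: √((0.0158·111.32)² + (-0.3409·91.07)²) = √(3.093574 + 963.839400) = 31.0955 km
6: √((0.1109·111.32)² + (-0.2732·91.07)²) = √(152.408605 + 619.030522) = 27.7748 km
7: √((-0.1886·111.32)² + (-0.1052·91.07)²) = √(440.788009 + 91.787207) = 23.0776 km
8: √((0.0798·111.32)² + (-0.1030·91.07)²) = √(78.913658 + 87.988340) = 12.9191 km
9: √((-0.1513·111.32)² + (-0.0844·91.07)²) = √(283.677082 + 59.079331) = 18.5137 km
10: √((-0.0291·111.32)² + (-0.0384·91.07)²) = √(10.493790 + 12.229624) = 4.7669 km
11: √((0.2126·111.32)² + (-0.0604·91.07)²) = √(560.109470 + 30.256908) = 24.2975 km
Sorted: 10 (4.7669 km) < 8 (12.9191 km) < 9 (18.5137 km) < 2 (22.8309 km) < 7 (23.0776 km) < …

10, 8, 9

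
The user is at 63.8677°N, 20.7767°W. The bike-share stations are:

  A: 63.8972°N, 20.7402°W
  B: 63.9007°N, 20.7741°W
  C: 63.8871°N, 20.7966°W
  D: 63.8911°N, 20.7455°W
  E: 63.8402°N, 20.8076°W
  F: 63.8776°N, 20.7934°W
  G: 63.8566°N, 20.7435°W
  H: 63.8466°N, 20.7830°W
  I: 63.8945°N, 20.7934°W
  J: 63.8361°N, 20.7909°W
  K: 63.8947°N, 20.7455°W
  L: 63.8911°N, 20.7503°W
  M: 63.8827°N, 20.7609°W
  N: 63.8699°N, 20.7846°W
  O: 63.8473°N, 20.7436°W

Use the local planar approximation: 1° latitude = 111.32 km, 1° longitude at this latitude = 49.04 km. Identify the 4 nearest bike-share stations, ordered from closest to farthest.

N, F, M, G

Distances from 63.8677°N, 20.7767°W:
A: √((0.0295·111.32)² + (0.0365·49.04)²) = √(10.784262 + 3.203957) = 3.7401 km
B: √((0.0330·111.32)² + (0.0026·49.04)²) = √(13.495043 + 0.016257) = 3.6758 km
C: √((0.0194·111.32)² + (-0.0199·49.04)²) = √(4.663907 + 0.952373) = 2.3699 km
D: √((0.0234·111.32)² + (0.0312·49.04)²) = √(6.785441 + 2.341047) = 3.0210 km
E: √((-0.0275·111.32)² + (-0.0309·49.04)²) = √(9.371558 + 2.296243) = 3.4158 km
F: √((0.0099·111.32)² + (-0.0167·49.04)²) = √(1.214554 + 0.670709) = 1.3730 km
G: √((-0.0111·111.32)² + (0.0332·49.04)²) = √(1.526836 + 2.650801) = 2.0439 km
H: √((-0.0211·111.32)² + (-0.0063·49.04)²) = √(5.517106 + 0.095451) = 2.3691 km
I: √((0.0268·111.32)² + (-0.0167·49.04)²) = √(8.900532 + 0.670709) = 3.0937 km
J: √((-0.0316·111.32)² + (-0.0142·49.04)²) = √(12.374298 + 0.484928) = 3.5860 km
K: √((0.0270·111.32)² + (0.0312·49.04)²) = √(9.033872 + 2.341047) = 3.3727 km
L: √((0.0234·111.32)² + (0.0264·49.04)²) = √(6.785441 + 1.676134) = 2.9089 km
M: √((0.0150·111.32)² + (0.0158·49.04)²) = √(2.788232 + 0.600365) = 1.8408 km
N: √((0.0022·111.32)² + (-0.0079·49.04)²) = √(0.059978 + 0.150091) = 0.4583 km
O: √((-0.0204·111.32)² + (0.0331·49.04)²) = √(5.157114 + 2.634856) = 2.7914 km
Sorted: N (0.4583 km) < F (1.3730 km) < M (1.8408 km) < G (2.0439 km) < H (2.3691 km) < C (2.3699 km) < …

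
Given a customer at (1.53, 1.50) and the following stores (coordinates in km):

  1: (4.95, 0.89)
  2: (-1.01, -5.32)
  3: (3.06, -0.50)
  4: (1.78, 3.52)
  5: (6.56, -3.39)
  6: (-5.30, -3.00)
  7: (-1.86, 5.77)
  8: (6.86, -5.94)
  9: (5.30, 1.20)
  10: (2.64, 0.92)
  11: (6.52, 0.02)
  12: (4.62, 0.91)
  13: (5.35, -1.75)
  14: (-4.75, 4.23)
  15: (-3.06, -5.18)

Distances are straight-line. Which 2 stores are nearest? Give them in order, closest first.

10, 4

Distances from (1.53, 1.50):
1: √((3.42)² + (-0.61)²) = √(11.6964 + 0.3721) = 3.47 km
2: √((-2.54)² + (-6.82)²) = √(6.4516 + 46.5124) = 7.28 km
3: √((1.53)² + (-2.00)²) = √(2.3409 + 4.0000) = 2.52 km
4: √((0.25)² + (2.02)²) = √(0.0625 + 4.0804) = 2.04 km
5: √((5.03)² + (-4.89)²) = √(25.3009 + 23.9121) = 7.02 km
6: √((-6.83)² + (-4.50)²) = √(46.6489 + 20.2500) = 8.18 km
7: √((-3.39)² + (4.27)²) = √(11.4921 + 18.2329) = 5.45 km
8: √((5.33)² + (-7.44)²) = √(28.4089 + 55.3536) = 9.15 km
9: √((3.77)² + (-0.30)²) = √(14.2129 + 0.0900) = 3.78 km
10: √((1.11)² + (-0.58)²) = √(1.2321 + 0.3364) = 1.25 km
11: √((4.99)² + (-1.48)²) = √(24.9001 + 2.1904) = 5.20 km
12: √((3.09)² + (-0.59)²) = √(9.5481 + 0.3481) = 3.15 km
13: √((3.82)² + (-3.25)²) = √(14.5924 + 10.5625) = 5.02 km
14: √((-6.28)² + (2.73)²) = √(39.4384 + 7.4529) = 6.85 km
15: √((-4.59)² + (-6.68)²) = √(21.0681 + 44.6224) = 8.10 km
Sorted: 10 (1.25 km) < 4 (2.04 km) < 3 (2.52 km) < 12 (3.15 km) < …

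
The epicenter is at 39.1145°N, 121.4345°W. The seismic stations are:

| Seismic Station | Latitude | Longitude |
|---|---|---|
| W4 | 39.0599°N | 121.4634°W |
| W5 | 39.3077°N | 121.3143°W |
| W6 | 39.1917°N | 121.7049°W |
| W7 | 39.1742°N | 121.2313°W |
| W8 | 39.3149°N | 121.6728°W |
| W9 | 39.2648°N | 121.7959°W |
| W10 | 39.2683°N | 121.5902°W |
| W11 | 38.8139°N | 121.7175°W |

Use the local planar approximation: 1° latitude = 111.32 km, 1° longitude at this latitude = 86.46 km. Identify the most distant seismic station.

W11

Distances from 39.1145°N, 121.4345°W:
W4: √((-0.0546·111.32)² + (-0.0289·86.46)²) = √(36.942959 + 6.243472) = 6.5716 km
W5: √((0.1932·111.32)² + (0.1202·86.46)²) = √(462.552081 + 108.003890) = 23.8863 km
W6: √((0.0772·111.32)² + (-0.2704·86.46)²) = √(73.855186 + 546.567541) = 24.9083 km
W7: √((0.0597·111.32)² + (0.2032·86.46)²) = √(44.166711 + 308.658236) = 18.7836 km
W8: √((0.2004·111.32)² + (-0.2383·86.46)²) = √(497.670422 + 424.500833) = 30.3673 km
W9: √((0.1503·111.32)² + (-0.3614·86.46)²) = √(279.939612 + 976.352761) = 35.4442 km
W10: √((0.1538·111.32)² + (-0.1557·86.46)²) = √(293.129189 + 181.220652) = 21.7796 km
W11: √((-0.3006·111.32)² + (-0.2830·86.46)²) = √(1119.758448 + 598.691833) = 41.4542 km
Maximum: W11 at 41.4542 km.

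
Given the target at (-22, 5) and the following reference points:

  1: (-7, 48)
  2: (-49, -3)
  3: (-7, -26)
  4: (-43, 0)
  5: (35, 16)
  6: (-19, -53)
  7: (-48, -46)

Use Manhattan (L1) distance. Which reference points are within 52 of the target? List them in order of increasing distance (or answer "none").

4, 2, 3

Distances from (-22, 5):
1: |15| + |43| = 15 + 43 = 58
2: |-27| + |-8| = 27 + 8 = 35
3: |15| + |-31| = 15 + 31 = 46
4: |-21| + |-5| = 21 + 5 = 26
5: |57| + |11| = 57 + 11 = 68
6: |3| + |-58| = 3 + 58 = 61
7: |-26| + |-51| = 26 + 51 = 77
Threshold 52: 4 (26), 2 (35), 3 (46) are within range.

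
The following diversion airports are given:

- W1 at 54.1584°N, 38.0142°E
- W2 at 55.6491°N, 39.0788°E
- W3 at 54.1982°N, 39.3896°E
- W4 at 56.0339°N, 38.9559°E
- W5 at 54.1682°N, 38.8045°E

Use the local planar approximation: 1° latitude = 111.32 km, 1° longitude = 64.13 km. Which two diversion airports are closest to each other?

Pairwise distances:
W3–W5: 37.6708 km
W2–W4: 43.5550 km
W1–W5: 50.6937 km
W1–W3: 88.3156 km
W2–W3: 162.7394 km
W2–W5: 165.7897 km
W1–W2: 179.4403 km
W3–W4: 206.2342 km
W4–W5: 207.9165 km
W1–W4: 217.3395 km
Closest pair: W3–W5 at 37.6708 km.

W3 and W5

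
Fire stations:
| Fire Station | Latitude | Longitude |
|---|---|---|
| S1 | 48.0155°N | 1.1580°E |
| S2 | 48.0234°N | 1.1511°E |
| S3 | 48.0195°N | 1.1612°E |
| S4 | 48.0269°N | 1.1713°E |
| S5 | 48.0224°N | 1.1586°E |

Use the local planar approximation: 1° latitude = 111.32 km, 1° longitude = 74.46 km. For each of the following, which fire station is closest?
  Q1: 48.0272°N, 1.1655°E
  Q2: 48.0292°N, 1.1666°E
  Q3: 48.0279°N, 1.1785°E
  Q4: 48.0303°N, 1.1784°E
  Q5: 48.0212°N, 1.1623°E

Q1→S4; Q2→S4; Q3→S4; Q4→S4; Q5→S3

Q1 at 48.0272°N, 1.1655°E:
  S1: 1.4171 km
  S2: 1.1527 km
  S3: 0.9150 km
  S4: 0.4332 km
  S5: 0.7413 km
  → nearest: S4 (0.4332 km)
Q2 at 48.0292°N, 1.1666°E:
  S1: 1.6541 km
  S2: 1.3225 km
  S3: 1.1522 km
  S4: 0.4336 km
  S5: 0.9632 km
  → nearest: S4 (0.4336 km)
Q3 at 48.0279°N, 1.1785°E:
  S1: 2.0580 km
  S2: 2.1008 km
  S3: 1.5918 km
  S4: 0.5475 km
  S5: 1.6033 km
  → nearest: S4 (0.5475 km)
Q4 at 48.0303°N, 1.1784°E:
  S1: 2.2409 km
  S2: 2.1730 km
  S3: 1.7566 km
  S4: 0.6502 km
  S5: 1.7167 km
  → nearest: S4 (0.6502 km)
Q5 at 48.0212°N, 1.1623°E:
  S1: 0.7107 km
  S2: 0.8692 km
  S3: 0.2062 km
  S4: 0.9229 km
  S5: 0.3062 km
  → nearest: S3 (0.2062 km)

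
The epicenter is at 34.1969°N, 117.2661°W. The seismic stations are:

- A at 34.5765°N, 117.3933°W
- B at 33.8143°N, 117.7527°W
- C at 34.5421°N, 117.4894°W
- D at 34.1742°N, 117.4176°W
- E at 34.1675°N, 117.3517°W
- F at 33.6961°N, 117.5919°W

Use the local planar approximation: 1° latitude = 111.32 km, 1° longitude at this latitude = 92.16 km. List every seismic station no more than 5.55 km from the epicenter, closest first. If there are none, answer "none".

none

Distances from 34.1969°N, 117.2661°W:
A: √((0.3796·111.32)² + (-0.1272·92.16)²) = √(1785.660134 + 137.422914) = 43.8530 km
B: √((-0.3826·111.32)² + (-0.4866·92.16)²) = √(1813.996007 + 2011.079048) = 61.8472 km
C: √((0.3452·111.32)² + (-0.2233·92.16)²) = √(1476.685360 + 423.508741) = 43.5912 km
D: √((-0.0227·111.32)² + (-0.1515·92.16)²) = √(6.385547 + 194.944146) = 14.1891 km
E: √((-0.0294·111.32)² + (-0.0856·92.16)²) = √(10.711272 + 62.234680) = 8.5408 km
F: √((-0.5008·111.32)² + (-0.3258·92.16)²) = √(3107.957245 + 901.544342) = 63.3206 km
Threshold 5.55 km: none within range.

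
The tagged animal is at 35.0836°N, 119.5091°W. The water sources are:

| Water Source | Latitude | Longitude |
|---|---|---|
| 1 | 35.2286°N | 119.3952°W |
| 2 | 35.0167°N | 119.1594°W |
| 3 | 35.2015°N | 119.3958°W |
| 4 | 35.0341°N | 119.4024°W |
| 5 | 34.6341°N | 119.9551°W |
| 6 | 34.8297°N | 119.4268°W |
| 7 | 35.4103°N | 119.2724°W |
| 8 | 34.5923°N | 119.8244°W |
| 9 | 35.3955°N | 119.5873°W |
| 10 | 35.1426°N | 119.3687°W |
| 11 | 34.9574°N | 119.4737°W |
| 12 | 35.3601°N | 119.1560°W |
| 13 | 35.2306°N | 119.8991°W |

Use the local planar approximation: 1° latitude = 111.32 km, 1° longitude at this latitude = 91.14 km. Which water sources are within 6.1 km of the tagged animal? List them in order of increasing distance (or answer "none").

none

Distances from 35.0836°N, 119.5091°W:
1: √((0.1450·111.32)² + (0.1139·91.14)²) = √(260.544794 + 107.761964) = 19.1913 km
2: √((-0.0669·111.32)² + (0.3497·91.14)²) = √(55.462396 + 1015.802584) = 32.7302 km
3: √((0.1179·111.32)² + (0.1133·91.14)²) = √(172.255860 + 106.629622) = 16.6999 km
4: √((-0.0495·111.32)² + (0.1067·91.14)²) = √(30.363847 + 94.568584) = 11.1773 km
5: √((-0.4495·111.32)² + (-0.4460·91.14)²) = √(2503.835470 + 1652.295674) = 64.4681 km
6: √((-0.2539·111.32)² + (0.0823·91.14)²) = √(798.862062 + 56.262331) = 29.2425 km
7: √((0.3267·111.32)² + (0.2367·91.14)²) = √(1322.649172 + 465.387339) = 42.2852 km
8: √((-0.4913·111.32)² + (-0.3153·91.14)²) = √(2991.161922 + 825.783099) = 61.7814 km
9: √((0.3119·111.32)² + (-0.0782·91.14)²) = √(1205.527564 + 50.796239) = 35.4447 km
10: √((0.0590·111.32)² + (0.1404·91.14)²) = √(43.137048 + 163.739049) = 14.3832 km
11: √((-0.1262·111.32)² + (0.0354·91.14)²) = √(197.362712 + 10.409373) = 14.4143 km
12: √((0.2765·111.32)² + (0.3531·91.14)²) = √(947.407169 + 1035.651131) = 44.5315 km
13: √((0.1470·111.32)² + (-0.3900·91.14)²) = √(267.781805 + 1263.418589) = 39.1306 km
Threshold 6.1 km: none within range.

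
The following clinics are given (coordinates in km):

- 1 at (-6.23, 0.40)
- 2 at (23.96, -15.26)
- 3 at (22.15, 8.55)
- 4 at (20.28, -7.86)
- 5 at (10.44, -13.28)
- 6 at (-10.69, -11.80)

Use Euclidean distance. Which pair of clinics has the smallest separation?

2 and 4

Pairwise distances:
1–2: 34.01 km
1–3: 29.53 km
1–4: 27.77 km
1–5: 21.56 km
1–6: 12.99 km
2–3: 23.88 km
2–4: 8.26 km
2–5: 13.66 km
2–6: 34.82 km
3–4: 16.52 km
3–5: 24.77 km
3–6: 38.63 km
4–5: 11.23 km
4–6: 31.22 km
5–6: 21.18 km
Closest pair: 2–4 at 8.26 km.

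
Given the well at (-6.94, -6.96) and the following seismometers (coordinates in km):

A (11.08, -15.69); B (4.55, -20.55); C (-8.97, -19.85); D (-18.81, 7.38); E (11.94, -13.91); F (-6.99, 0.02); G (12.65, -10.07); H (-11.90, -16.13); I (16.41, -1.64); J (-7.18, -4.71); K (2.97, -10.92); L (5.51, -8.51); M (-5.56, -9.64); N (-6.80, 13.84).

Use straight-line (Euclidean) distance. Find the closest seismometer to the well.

Distances from (-6.94, -6.96):
A: √((18.02)² + (-8.73)²) = √(324.7204 + 76.2129) = 20.02 km
B: √((11.49)² + (-13.59)²) = √(132.0201 + 184.6881) = 17.80 km
C: √((-2.03)² + (-12.89)²) = √(4.1209 + 166.1521) = 13.05 km
D: √((-11.87)² + (14.34)²) = √(140.8969 + 205.6356) = 18.62 km
E: √((18.88)² + (-6.95)²) = √(356.4544 + 48.3025) = 20.12 km
F: √((-0.05)² + (6.98)²) = √(0.0025 + 48.7204) = 6.98 km
G: √((19.59)² + (-3.11)²) = √(383.7681 + 9.6721) = 19.84 km
H: √((-4.96)² + (-9.17)²) = √(24.6016 + 84.0889) = 10.43 km
I: √((23.35)² + (5.32)²) = √(545.2225 + 28.3024) = 23.95 km
J: √((-0.24)² + (2.25)²) = √(0.0576 + 5.0625) = 2.26 km
K: √((9.91)² + (-3.96)²) = √(98.2081 + 15.6816) = 10.67 km
L: √((12.45)² + (-1.55)²) = √(155.0025 + 2.4025) = 12.55 km
M: √((1.38)² + (-2.68)²) = √(1.9044 + 7.1824) = 3.01 km
N: √((0.14)² + (20.80)²) = √(0.0196 + 432.6400) = 20.80 km
Minimum: J at 2.26 km.

J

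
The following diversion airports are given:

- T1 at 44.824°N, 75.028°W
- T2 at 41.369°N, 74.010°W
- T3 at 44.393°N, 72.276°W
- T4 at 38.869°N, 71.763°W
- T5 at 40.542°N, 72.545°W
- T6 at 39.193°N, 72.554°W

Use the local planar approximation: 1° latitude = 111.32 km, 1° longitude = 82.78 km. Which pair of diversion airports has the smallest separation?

Pairwise distances:
T1–T2: 393.734 km
T1–T3: 232.808 km
T1–T4: 715.891 km
T1–T5: 519.099 km
T1–T6: 659.450 km
T2–T3: 365.957 km
T2–T4: 334.738 km
T2–T5: 152.258 km
T2–T6: 270.561 km
T3–T4: 616.396 km
T3–T5: 429.271 km
T3–T6: 579.321 km
T4–T5: 197.168 km
T4–T6: 74.755 km
T5–T6: 150.173 km
Closest pair: T4–T6 at 74.755 km.

T4 and T6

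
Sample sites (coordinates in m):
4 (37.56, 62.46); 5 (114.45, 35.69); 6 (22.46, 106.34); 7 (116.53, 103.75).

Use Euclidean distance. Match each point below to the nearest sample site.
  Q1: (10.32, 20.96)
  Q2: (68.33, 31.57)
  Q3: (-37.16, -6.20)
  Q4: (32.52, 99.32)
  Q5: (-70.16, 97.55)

Q1→4; Q2→4; Q3→4; Q4→6; Q5→6

Q1 at (10.32, 20.96):
  4: √((27.24)² + (41.50)²) = √(742.0176 + 1722.2500) = 49.64 m
  5: √((104.13)² + (14.73)²) = √(10843.0569 + 216.9729) = 105.17 m
  6: √((12.14)² + (85.38)²) = √(147.3796 + 7289.7444) = 86.24 m
  7: √((106.21)² + (82.79)²) = √(11280.5641 + 6854.1841) = 134.67 m
  → nearest: 4 (49.64 m)
Q2 at (68.33, 31.57):
  4: √((-30.77)² + (30.89)²) = √(946.7929 + 954.1921) = 43.60 m
  5: √((46.12)² + (4.12)²) = √(2127.0544 + 16.9744) = 46.30 m
  6: √((-45.87)² + (74.77)²) = √(2104.0569 + 5590.5529) = 87.72 m
  7: √((48.20)² + (72.18)²) = √(2323.2400 + 5209.9524) = 86.79 m
  → nearest: 4 (43.60 m)
Q3 at (-37.16, -6.20):
  4: √((74.72)² + (68.66)²) = √(5583.0784 + 4714.1956) = 101.48 m
  5: √((151.61)² + (41.89)²) = √(22985.5921 + 1754.7721) = 157.29 m
  6: √((59.62)² + (112.54)²) = √(3554.5444 + 12665.2516) = 127.36 m
  7: √((153.69)² + (109.95)²) = √(23620.6161 + 12089.0025) = 188.97 m
  → nearest: 4 (101.48 m)
Q4 at (32.52, 99.32):
  4: √((5.04)² + (-36.86)²) = √(25.4016 + 1358.6596) = 37.20 m
  5: √((81.93)² + (-63.63)²) = √(6712.5249 + 4048.7769) = 103.74 m
  6: √((-10.06)² + (7.02)²) = √(101.2036 + 49.2804) = 12.27 m
  7: √((84.01)² + (4.43)²) = √(7057.6801 + 19.6249) = 84.13 m
  → nearest: 6 (12.27 m)
Q5 at (-70.16, 97.55):
  4: √((107.72)² + (-35.09)²) = √(11603.5984 + 1231.3081) = 113.29 m
  5: √((184.61)² + (-61.86)²) = √(34080.8521 + 3826.6596) = 194.70 m
  6: √((92.62)² + (8.79)²) = √(8578.4644 + 77.2641) = 93.04 m
  7: √((186.69)² + (6.20)²) = √(34853.1561 + 38.4400) = 186.79 m
  → nearest: 6 (93.04 m)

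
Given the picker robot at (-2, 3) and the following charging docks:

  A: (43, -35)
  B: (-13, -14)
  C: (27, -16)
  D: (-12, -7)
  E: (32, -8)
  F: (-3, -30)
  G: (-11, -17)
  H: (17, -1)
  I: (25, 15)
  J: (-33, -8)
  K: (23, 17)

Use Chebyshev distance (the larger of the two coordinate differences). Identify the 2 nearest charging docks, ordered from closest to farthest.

D, B

Distances from (-2, 3):
A: max(|45|, |-38|) = 45
B: max(|-11|, |-17|) = 17
C: max(|29|, |-19|) = 29
D: max(|-10|, |-10|) = 10
E: max(|34|, |-11|) = 34
F: max(|-1|, |-33|) = 33
G: max(|-9|, |-20|) = 20
H: max(|19|, |-4|) = 19
I: max(|27|, |12|) = 27
J: max(|-31|, |-11|) = 31
K: max(|25|, |14|) = 25
Sorted: D (10) < B (17) < H (19) < G (20) < …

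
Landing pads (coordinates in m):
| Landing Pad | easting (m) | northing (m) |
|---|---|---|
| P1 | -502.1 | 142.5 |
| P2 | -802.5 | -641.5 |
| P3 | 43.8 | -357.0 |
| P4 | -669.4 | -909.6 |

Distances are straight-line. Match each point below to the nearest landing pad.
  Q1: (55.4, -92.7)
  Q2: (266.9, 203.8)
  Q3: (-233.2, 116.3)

Q1→P3; Q2→P3; Q3→P1

Q1 at (55.4, -92.7):
  P1: √((-557.5)² + (235.2)²) = √(310806.250 + 55319.040) = 605.1 m
  P2: √((-857.9)² + (-548.8)²) = √(735992.410 + 301181.440) = 1018.4 m
  P3: √((-11.6)² + (-264.3)²) = √(134.560 + 69854.490) = 264.6 m
  P4: √((-724.8)² + (-816.9)²) = √(525335.040 + 667325.610) = 1092.1 m
  → nearest: P3 (264.6 m)
Q2 at (266.9, 203.8):
  P1: √((-769.0)² + (-61.3)²) = √(591361.000 + 3757.690) = 771.4 m
  P2: √((-1069.4)² + (-845.3)²) = √(1143616.360 + 714532.090) = 1363.1 m
  P3: √((-223.1)² + (-560.8)²) = √(49773.610 + 314496.640) = 603.5 m
  P4: √((-936.3)² + (-1113.4)²) = √(876657.690 + 1239659.560) = 1454.8 m
  → nearest: P3 (603.5 m)
Q3 at (-233.2, 116.3):
  P1: √((-268.9)² + (26.2)²) = √(72307.210 + 686.440) = 270.2 m
  P2: √((-569.3)² + (-757.8)²) = √(324102.490 + 574260.840) = 947.8 m
  P3: √((277.0)² + (-473.3)²) = √(76729.000 + 224012.890) = 548.4 m
  P4: √((-436.2)² + (-1025.9)²) = √(190270.440 + 1052470.810) = 1114.8 m
  → nearest: P1 (270.2 m)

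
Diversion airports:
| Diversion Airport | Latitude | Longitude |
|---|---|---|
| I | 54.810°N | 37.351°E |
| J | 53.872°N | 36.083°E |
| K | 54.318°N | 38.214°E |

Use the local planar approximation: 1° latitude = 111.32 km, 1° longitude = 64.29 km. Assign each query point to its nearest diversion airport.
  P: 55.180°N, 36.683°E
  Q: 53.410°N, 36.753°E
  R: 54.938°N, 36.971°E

P→I; Q→J; R→I

P at 55.180°N, 36.683°E:
  I: √((-0.370·111.32)² + (0.668·64.29)²) = √(1696.48429 + 1844.33487) = 59.505 km
  J: √((-1.308·111.32)² + (-0.600·64.29)²) = √(21201.27032 + 1487.95348) = 150.629 km
  K: √((-0.862·111.32)² + (1.531·64.29)²) = √(9207.90706 + 9688.06922) = 137.463 km
  → nearest: I (59.505 km)
Q at 53.410°N, 36.753°E:
  I: √((1.400·111.32)² + (0.598·64.29)²) = √(24288.59910 + 1478.05032) = 160.520 km
  J: √((0.462·111.32)² + (-0.670·64.29)²) = √(2645.02844 + 1855.39532) = 67.085 km
  K: √((0.908·111.32)² + (1.461·64.29)²) = √(10216.87529 + 8822.41095) = 137.983 km
  → nearest: J (67.085 km)
R at 54.938°N, 36.971°E:
  I: √((-0.128·111.32)² + (0.380·64.29)²) = √(203.03286 + 596.83467) = 28.282 km
  J: √((-1.066·111.32)² + (-0.888·64.29)²) = √(14081.88537 + 3259.21329) = 131.686 km
  K: √((-0.620·111.32)² + (1.243·64.29)²) = √(4763.53954 + 6386.00286) = 105.591 km
  → nearest: I (28.282 km)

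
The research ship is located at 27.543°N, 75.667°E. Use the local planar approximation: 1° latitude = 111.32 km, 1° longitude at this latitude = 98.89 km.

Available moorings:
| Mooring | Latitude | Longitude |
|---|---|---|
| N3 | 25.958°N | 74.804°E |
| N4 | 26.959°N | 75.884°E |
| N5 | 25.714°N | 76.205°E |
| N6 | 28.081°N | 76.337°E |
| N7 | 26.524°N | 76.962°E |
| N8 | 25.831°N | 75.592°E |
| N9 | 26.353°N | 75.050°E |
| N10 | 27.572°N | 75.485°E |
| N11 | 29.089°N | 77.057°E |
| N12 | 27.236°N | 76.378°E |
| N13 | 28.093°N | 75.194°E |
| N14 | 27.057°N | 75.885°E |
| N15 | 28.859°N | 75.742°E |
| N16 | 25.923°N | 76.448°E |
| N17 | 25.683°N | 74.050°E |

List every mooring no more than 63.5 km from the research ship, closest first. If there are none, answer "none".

Distances from 27.543°N, 75.667°E:
N3: 195.998 km
N4: 68.461 km
N5: 210.441 km
N6: 89.313 km
N7: 171.078 km
N8: 190.724 km
N9: 145.847 km
N10: 18.285 km
N11: 220.257 km
N12: 78.176 km
N13: 77.049 km
N14: 58.238 km
N15: 146.685 km
N16: 196.181 km
N17: 261.613 km
Threshold 63.5 km: N10 (18.285 km), N14 (58.238 km) are within range.

N10, N14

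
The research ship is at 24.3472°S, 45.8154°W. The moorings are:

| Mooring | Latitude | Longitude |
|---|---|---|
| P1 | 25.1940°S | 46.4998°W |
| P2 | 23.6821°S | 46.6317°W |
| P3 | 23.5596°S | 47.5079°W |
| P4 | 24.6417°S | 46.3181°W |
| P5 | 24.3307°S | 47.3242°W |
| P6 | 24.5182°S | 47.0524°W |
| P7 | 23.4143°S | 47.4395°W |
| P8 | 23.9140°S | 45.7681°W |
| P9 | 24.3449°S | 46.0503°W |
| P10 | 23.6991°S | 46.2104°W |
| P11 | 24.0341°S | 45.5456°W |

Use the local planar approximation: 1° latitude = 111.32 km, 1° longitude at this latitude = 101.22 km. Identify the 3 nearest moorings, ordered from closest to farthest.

P9, P11, P8

Distances from 24.3472°S, 45.8154°W:
P1: √((-0.8468·111.32)² + (-0.6844·101.22)²) = √(8886.036525 + 4799.021191) = 116.9832 km
P2: √((0.6651·111.32)² + (-0.8163·101.22)²) = √(5481.763452 + 6827.037037) = 110.9450 km
P3: √((0.7876·111.32)² + (-1.6925·101.22)²) = √(7687.016447 + 29348.777831) = 192.4469 km
P4: √((-0.2945·111.32)² + (-0.5027·101.22)²) = √(1074.773608 + 2589.109608) = 60.5300 km
P5: √((0.0165·111.32)² + (-1.5088·101.22)²) = √(3.373761 + 23323.623204) = 152.7318 km
P6: √((-0.1710·111.32)² + (-1.2370·101.22)²) = √(362.358636 + 15677.328740) = 126.6479 km
P7: √((0.9329·111.32)² + (-1.6241·101.22)²) = √(10784.911396 + 27024.533052) = 194.4465 km
P8: √((0.4332·111.32)² + (0.0473·101.22)²) = √(2325.537201 + 22.922129) = 48.4609 km
P9: √((0.0023·111.32)² + (-0.2349·101.22)²) = √(0.065554 + 565.325661) = 23.7780 km
P10: √((0.6481·111.32)² + (-0.3950·101.22)²) = √(5205.116308 + 1598.552328) = 82.4844 km
P11: √((0.3131·111.32)² + (0.2698·101.22)²) = √(1214.821671 + 745.790001) = 44.2788 km
Sorted: P9 (23.7780 km) < P11 (44.2788 km) < P8 (48.4609 km) < P4 (60.5300 km) < P10 (82.4844 km) < …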